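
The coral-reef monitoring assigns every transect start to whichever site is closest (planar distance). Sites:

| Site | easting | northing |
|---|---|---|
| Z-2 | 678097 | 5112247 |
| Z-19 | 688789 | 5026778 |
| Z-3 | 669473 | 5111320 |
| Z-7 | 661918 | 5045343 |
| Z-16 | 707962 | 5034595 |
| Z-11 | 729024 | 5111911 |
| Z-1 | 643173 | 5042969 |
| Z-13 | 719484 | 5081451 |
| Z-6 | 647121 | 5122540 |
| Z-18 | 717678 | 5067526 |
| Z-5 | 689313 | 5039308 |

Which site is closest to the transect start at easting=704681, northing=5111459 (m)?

Squared distances to each site:
Z-2: 707330000.000; Z-19: 7423427425.000; Z-3: 1239622585.000; Z-7: 6199999625.000; Z-16: 5918839457.000; Z-11: 592785953.000; Z-1: 8474114164.000; Z-13: 1119608873.000; Z-6: 3435942161.000; Z-18: 2099030498.000; Z-5: 5441942225.000.
Minimum at Z-11.

Z-11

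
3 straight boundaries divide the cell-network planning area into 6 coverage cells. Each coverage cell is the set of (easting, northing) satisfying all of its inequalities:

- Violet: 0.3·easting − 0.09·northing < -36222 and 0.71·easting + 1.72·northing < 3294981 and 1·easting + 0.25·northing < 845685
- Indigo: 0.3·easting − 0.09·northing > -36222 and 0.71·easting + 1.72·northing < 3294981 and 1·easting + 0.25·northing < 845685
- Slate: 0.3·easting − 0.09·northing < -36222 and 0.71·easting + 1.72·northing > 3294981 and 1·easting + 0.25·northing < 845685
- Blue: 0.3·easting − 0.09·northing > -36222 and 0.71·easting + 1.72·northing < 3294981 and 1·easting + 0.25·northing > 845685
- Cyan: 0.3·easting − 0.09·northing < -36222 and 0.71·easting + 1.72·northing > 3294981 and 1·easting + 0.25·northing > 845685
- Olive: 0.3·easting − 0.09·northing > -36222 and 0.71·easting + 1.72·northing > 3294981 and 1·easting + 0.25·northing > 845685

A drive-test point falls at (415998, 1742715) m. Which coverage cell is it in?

Blue

0.3·415998 − 0.09·1742715 = -32044.950, which is > -36222
0.71·415998 + 1.72·1742715 = 3292828.380, which is < 3294981
1·415998 + 0.25·1742715 = 851676.750, which is > 845685
This sign pattern matches Blue.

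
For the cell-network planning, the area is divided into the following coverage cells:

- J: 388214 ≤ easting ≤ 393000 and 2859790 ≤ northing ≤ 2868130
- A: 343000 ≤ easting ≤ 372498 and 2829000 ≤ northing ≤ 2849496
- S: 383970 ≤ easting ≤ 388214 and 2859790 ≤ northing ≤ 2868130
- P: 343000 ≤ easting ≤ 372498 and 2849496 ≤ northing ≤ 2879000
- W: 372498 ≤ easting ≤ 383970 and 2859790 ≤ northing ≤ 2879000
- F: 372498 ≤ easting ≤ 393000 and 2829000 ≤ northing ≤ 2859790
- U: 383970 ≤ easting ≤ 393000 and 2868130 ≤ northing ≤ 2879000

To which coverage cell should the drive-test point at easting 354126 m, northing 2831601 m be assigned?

A

The point has easting = 354126 and northing = 2831601.
Only A satisfies 343000 ≤ easting ≤ 372498 and 2829000 ≤ northing ≤ 2849496.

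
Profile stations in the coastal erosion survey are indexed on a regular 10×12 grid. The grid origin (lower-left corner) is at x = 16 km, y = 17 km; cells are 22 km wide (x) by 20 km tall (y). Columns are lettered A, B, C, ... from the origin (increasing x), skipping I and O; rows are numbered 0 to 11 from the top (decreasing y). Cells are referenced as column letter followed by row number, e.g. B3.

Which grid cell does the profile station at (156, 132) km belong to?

G6

Column index: ⌊(156 − 16) / 22⌋ = ⌊6.364⌋ = 6 → column G
Row offset from origin: ⌊(132 − 17) / 20⌋ = ⌊5.750⌋ = 5 → row 6 (counted from top)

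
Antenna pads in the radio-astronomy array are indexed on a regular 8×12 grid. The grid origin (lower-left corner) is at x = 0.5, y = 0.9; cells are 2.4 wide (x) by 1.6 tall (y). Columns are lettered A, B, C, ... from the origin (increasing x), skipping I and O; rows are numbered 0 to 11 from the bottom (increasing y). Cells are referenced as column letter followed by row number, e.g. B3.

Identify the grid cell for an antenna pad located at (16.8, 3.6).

Column index: ⌊(16.8 − 0.5) / 2.4⌋ = ⌊6.792⌋ = 6 → column G
Row offset from origin: ⌊(3.6 − 0.9) / 1.6⌋ = ⌊1.688⌋ = 1 → row 1

G1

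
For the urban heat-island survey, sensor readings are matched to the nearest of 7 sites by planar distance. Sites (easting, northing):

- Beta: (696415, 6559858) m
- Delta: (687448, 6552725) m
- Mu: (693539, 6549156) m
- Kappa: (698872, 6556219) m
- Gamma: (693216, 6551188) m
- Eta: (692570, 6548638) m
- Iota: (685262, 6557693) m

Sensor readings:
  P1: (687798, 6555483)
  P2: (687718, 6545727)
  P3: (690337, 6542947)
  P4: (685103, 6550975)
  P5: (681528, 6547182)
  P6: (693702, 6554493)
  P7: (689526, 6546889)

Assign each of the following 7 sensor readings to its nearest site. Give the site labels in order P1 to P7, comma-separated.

Delta, Eta, Eta, Delta, Delta, Gamma, Eta

P1 → Delta (d²=7729064.00)
P2 → Eta (d²=32015825.00)
P3 → Eta (d²=37373770.00)
P4 → Delta (d²=8561525.00)
P5 → Delta (d²=65771249.00)
P6 → Gamma (d²=11159221.00)
P7 → Eta (d²=12324937.00)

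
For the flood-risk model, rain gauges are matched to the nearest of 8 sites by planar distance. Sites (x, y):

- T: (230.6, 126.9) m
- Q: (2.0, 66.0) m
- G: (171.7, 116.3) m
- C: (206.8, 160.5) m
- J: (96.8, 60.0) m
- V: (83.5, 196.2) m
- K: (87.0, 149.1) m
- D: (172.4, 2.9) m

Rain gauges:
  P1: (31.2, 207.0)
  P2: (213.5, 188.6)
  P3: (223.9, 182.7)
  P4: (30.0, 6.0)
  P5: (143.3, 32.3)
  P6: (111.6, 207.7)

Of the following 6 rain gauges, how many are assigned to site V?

P1 → V
P2 → C
P3 → C
P4 → Q
P5 → D
P6 → V
2 of the 6 go to V.

2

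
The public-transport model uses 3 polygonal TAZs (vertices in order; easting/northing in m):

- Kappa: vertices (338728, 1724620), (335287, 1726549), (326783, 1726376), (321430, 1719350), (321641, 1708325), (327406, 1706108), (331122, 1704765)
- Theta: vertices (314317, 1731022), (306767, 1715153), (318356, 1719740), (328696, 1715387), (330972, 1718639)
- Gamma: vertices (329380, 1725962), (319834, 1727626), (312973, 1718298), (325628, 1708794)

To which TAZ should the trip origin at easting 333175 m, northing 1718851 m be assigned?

Kappa

Cast a ray rightward from (333175, 1718851). For each polygon, the edges (by vertex number in listed order) whose endpoints lie on opposite sides of northing = 1718851, where each meets that height, and whether that is right or left of the point:
Kappa: 4–5 at easting≈321439.6 (left), 7–1 at easting≈336518.0 (right) → 1 crossing.
Theta: 1–2 at easting≈308526.4 (left), 2–3 at easting≈316110.0 (left), 3–4 at easting≈320467.7 (left), 5–1 at easting≈330686.9 (left) → 0 crossings.
Gamma: 2–3 at easting≈313379.7 (left), 4–1 at easting≈327825.9 (left) → 0 crossings.
Only Kappa has an odd count, so the point is inside Kappa.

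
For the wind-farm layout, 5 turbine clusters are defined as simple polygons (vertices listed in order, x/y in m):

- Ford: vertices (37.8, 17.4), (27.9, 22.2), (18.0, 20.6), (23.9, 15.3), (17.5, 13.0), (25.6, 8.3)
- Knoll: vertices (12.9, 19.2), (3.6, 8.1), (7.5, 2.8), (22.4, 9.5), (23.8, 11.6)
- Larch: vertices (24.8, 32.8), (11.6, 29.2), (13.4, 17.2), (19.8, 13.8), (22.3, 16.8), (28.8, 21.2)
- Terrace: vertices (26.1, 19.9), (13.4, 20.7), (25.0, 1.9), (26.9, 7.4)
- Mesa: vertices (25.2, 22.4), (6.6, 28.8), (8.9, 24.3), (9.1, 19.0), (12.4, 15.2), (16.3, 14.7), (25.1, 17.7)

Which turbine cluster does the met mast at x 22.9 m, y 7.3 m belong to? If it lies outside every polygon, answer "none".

Terrace

Cast a ray rightward from (22.9, 7.3). For each polygon, the edges (by vertex number in listed order) whose endpoints lie on opposite sides of y = 7.3, where each meets that height, and whether that is right or left of the point:
Ford: no edge straddles that height → 0 crossings.
Knoll: 2–3 at x≈4.19 (left), 3–4 at x≈17.51 (left) → 0 crossings.
Larch: no edge straddles that height → 0 crossings.
Terrace: 2–3 at x≈21.67 (left), 3–4 at x≈26.87 (right) → 1 crossing.
Mesa: no edge straddles that height → 0 crossings.
Only Terrace has an odd count, so the point is inside Terrace.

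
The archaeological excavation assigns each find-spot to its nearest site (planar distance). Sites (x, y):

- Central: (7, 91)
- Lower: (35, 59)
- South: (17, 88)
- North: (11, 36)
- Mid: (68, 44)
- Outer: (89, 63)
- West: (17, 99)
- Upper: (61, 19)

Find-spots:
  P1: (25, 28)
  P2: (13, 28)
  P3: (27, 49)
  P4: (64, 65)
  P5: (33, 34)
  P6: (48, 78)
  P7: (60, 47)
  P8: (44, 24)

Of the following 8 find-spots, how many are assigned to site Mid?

P1 → North
P2 → North
P3 → Lower
P4 → Mid
P5 → North
P6 → Lower
P7 → Mid
P8 → Upper
2 of the 8 go to Mid.

2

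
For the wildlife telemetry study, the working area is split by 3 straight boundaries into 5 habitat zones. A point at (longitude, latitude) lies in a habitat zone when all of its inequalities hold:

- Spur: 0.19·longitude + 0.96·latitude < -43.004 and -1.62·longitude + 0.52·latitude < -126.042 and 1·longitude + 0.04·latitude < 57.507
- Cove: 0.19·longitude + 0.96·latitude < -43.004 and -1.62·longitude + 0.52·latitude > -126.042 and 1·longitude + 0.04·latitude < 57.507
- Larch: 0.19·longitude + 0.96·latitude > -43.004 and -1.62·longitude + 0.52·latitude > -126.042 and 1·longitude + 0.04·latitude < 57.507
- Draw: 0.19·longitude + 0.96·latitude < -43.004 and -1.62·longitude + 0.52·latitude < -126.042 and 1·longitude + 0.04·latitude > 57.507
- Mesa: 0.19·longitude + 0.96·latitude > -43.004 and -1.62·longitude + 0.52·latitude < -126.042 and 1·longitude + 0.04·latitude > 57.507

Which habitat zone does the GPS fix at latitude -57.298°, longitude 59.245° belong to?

0.19·59.245 + 0.96·-57.298 = -43.750, which is < -43.004
-1.62·59.245 + 0.52·-57.298 = -125.772, which is > -126.042
1·59.245 + 0.04·-57.298 = 56.953, which is < 57.507
This sign pattern matches Cove.

Cove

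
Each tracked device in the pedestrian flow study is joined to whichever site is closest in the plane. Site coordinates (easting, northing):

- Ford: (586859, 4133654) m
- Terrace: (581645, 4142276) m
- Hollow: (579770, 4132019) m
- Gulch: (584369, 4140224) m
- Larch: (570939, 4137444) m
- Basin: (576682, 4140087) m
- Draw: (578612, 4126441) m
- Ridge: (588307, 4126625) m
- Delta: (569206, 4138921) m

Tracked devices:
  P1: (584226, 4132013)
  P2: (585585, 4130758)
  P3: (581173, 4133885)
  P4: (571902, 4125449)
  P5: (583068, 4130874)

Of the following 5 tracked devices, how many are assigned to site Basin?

P1 → Ford
P2 → Ford
P3 → Hollow
P4 → Draw
P5 → Hollow
0 of the 5 go to Basin.

0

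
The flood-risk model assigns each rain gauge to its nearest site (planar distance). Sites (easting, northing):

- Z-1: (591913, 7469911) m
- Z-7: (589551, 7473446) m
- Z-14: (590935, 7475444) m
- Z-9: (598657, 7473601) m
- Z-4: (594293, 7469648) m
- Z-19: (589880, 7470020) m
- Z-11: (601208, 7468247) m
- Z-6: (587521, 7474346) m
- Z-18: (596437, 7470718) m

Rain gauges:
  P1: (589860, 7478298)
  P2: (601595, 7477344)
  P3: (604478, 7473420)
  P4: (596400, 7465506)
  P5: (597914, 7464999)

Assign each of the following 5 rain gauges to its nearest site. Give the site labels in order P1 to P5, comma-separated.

P1 → Z-14 (d²=9300941.00)
P2 → Z-9 (d²=22641893.00)
P3 → Z-9 (d²=33916802.00)
P4 → Z-4 (d²=21595613.00)
P5 → Z-11 (d²=21399940.00)

Z-14, Z-9, Z-9, Z-4, Z-11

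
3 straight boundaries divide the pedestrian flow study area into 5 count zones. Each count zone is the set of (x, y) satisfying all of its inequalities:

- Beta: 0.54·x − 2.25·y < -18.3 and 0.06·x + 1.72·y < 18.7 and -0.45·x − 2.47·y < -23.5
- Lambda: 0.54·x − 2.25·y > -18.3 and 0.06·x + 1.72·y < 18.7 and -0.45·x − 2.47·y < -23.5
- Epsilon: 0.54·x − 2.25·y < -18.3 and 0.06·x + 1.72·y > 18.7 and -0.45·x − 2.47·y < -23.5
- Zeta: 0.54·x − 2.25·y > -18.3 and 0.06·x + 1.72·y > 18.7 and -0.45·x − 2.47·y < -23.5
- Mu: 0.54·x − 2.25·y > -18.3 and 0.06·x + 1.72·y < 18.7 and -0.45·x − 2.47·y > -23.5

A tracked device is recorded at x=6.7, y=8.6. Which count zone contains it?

Lambda

0.54·6.7 − 2.25·8.6 = -15.732, which is > -18.3
0.06·6.7 + 1.72·8.6 = 15.194, which is < 18.7
-0.45·6.7 − 2.47·8.6 = -24.257, which is < -23.5
This sign pattern matches Lambda.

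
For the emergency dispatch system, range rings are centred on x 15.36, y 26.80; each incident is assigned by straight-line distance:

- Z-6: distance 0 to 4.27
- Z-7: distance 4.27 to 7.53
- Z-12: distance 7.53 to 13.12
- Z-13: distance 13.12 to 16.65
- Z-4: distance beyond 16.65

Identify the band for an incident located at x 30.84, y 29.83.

Distance = √((30.84−15.36)² + (29.83−26.80)²) = √(239.630 + 9.181) = 15.774.
13.12 ≤ 15.774 < 16.65 → Z-13.

Z-13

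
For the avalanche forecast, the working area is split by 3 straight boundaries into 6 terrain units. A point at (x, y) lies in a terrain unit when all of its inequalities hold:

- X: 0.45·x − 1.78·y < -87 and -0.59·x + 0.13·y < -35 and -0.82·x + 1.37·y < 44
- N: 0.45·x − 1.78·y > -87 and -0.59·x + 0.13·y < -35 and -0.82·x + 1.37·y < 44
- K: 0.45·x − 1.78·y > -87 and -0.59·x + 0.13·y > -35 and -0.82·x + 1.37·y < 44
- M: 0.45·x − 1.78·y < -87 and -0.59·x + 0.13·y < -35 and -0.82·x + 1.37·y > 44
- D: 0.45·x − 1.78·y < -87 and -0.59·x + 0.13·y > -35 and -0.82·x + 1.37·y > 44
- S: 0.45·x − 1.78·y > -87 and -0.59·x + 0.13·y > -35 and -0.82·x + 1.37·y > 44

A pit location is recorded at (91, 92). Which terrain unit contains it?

M

0.45·91 − 1.78·92 = -122.810, which is < -87
-0.59·91 + 0.13·92 = -41.730, which is < -35
-0.82·91 + 1.37·92 = 51.420, which is > 44
This sign pattern matches M.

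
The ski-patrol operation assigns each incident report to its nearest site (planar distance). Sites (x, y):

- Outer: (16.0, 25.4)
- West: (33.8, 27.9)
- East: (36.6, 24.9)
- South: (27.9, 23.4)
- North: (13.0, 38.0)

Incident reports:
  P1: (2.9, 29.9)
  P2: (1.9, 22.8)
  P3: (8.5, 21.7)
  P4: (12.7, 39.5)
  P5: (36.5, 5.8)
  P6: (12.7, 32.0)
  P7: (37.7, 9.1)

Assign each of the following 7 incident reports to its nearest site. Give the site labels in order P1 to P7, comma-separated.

P1 → North (d²=167.62)
P2 → Outer (d²=205.57)
P3 → Outer (d²=69.94)
P4 → North (d²=2.34)
P5 → East (d²=364.82)
P6 → North (d²=36.09)
P7 → East (d²=250.85)

North, Outer, Outer, North, East, North, East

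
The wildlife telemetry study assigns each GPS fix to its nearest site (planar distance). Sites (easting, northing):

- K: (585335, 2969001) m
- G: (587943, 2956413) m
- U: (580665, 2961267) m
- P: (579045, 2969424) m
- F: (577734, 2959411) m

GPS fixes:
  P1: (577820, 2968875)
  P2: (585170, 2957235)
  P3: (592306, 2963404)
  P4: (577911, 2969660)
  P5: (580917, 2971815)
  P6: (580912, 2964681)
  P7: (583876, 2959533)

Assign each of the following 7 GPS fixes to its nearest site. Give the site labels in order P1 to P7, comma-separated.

P1 → P (d²=1802026.00)
P2 → G (d²=8365213.00)
P3 → G (d²=67909850.00)
P4 → P (d²=1341652.00)
P5 → P (d²=9221265.00)
P6 → U (d²=11716405.00)
P7 → U (d²=13317277.00)

P, G, G, P, P, U, U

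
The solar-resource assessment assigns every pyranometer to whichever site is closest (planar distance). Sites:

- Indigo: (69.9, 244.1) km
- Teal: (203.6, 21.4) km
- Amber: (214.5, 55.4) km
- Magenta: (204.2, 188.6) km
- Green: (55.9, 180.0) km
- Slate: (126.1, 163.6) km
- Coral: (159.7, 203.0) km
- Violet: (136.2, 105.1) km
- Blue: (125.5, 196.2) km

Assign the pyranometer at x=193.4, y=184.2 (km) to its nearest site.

Squared distances to each site:
Indigo: 18840.260; Teal: 26607.880; Amber: 17034.650; Magenta: 136.000; Green: 18923.890; Slate: 4953.650; Coral: 1489.130; Violet: 9528.650; Blue: 4754.410.
Minimum at Magenta.

Magenta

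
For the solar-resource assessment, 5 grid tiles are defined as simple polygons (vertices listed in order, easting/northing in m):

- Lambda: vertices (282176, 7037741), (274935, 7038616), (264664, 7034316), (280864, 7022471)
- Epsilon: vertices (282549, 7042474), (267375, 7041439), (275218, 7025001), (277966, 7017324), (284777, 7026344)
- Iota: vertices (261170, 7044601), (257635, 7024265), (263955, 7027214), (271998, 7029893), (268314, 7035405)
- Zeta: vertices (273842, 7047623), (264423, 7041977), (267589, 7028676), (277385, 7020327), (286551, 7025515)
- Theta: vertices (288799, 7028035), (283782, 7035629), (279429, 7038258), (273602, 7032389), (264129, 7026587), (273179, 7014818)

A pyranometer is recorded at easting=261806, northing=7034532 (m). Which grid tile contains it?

Iota

Cast a ray rightward from (261806, 7034532). For each polygon, the edges (by vertex number in listed order) whose endpoints lie on opposite sides of northing = 7034532, where each meets that height, and whether that is right or left of the point:
Lambda: 2–3 at easting≈265179.9 (right), 4–1 at easting≈281900.3 (right) → 2 crossings.
Epsilon: 2–3 at easting≈270670.5 (right), 5–1 at easting≈283646.0 (right) → 2 crossings.
Iota: 1–2 at easting≈259419.7 (left), 4–5 at easting≈268897.5 (right) → 1 crossing.
Zeta: 2–3 at easting≈266195.1 (right), 5–1 at easting≈281367.5 (right) → 2 crossings.
Theta: 1–2 at easting≈284506.7 (right), 3–4 at easting≈275729.7 (right) → 2 crossings.
Only Iota has an odd count, so the point is inside Iota.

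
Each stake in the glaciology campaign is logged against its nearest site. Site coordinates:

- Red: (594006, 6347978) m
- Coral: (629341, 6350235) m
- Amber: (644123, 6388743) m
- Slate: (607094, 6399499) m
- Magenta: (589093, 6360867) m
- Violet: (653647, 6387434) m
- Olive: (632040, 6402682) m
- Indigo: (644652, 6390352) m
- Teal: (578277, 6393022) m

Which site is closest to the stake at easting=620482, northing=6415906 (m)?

Olive

Squared distances to each site:
Red: 5315191760.000; Coral: 4391162122.000; Amber: 1296725450.000; Slate: 448428193.000; Magenta: 4014560842.000; Violet: 1910572009.000; Olive: 308461540.000; Indigo: 1237195816.000; Teal: 2304939481.000.
Minimum at Olive.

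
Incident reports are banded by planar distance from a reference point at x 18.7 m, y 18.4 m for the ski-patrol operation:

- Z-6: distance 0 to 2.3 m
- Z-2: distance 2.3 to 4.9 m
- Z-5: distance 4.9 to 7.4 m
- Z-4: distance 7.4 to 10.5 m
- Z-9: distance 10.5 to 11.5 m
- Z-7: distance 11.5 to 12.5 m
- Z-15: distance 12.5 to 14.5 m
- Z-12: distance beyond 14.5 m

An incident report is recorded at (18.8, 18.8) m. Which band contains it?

Distance = √((18.8−18.7)² + (18.8−18.4)²) = √(0.010 + 0.160) = 0.412 m.
0 ≤ 0.412 < 2.3 → Z-6.

Z-6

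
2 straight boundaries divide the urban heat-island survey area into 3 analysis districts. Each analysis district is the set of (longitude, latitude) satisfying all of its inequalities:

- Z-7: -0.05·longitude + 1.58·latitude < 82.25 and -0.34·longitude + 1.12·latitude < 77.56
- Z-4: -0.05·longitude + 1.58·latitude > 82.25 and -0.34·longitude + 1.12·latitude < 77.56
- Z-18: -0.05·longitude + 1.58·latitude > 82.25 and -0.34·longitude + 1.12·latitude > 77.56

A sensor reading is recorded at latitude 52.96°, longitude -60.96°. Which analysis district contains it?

-0.05·-60.96 + 1.58·52.96 = 86.725, which is > 82.25
-0.34·-60.96 + 1.12·52.96 = 80.042, which is > 77.56
This sign pattern matches Z-18.

Z-18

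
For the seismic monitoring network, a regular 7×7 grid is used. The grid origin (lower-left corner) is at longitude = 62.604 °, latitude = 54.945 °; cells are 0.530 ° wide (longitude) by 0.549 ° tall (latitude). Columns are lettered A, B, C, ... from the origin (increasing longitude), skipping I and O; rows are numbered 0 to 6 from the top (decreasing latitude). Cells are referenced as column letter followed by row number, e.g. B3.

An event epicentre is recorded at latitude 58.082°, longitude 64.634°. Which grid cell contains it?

Column index: ⌊(64.634 − 62.604) / 0.530⌋ = ⌊3.830⌋ = 3 → column D
Row offset from origin: ⌊(58.082 − 54.945) / 0.549⌋ = ⌊5.714⌋ = 5 → row 1 (counted from top)

D1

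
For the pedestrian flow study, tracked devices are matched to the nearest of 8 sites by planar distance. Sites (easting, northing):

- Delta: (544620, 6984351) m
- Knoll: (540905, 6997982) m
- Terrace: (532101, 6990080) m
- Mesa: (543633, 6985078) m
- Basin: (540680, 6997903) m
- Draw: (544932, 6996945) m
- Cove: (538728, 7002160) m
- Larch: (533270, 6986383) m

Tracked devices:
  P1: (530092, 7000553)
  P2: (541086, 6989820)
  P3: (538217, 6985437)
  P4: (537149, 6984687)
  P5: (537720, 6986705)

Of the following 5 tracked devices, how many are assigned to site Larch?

P1 → Cove
P2 → Mesa
P3 → Larch
P4 → Larch
P5 → Larch
3 of the 5 go to Larch.

3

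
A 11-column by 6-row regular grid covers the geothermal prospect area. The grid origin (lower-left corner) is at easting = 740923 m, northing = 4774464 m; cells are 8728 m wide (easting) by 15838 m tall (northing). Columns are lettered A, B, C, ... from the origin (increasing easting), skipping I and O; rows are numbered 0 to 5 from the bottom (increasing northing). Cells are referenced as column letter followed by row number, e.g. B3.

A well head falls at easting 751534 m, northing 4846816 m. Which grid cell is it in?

B4

Column index: ⌊(751534 − 740923) / 8728⌋ = ⌊1.216⌋ = 1 → column B
Row offset from origin: ⌊(4846816 − 4774464) / 15838⌋ = ⌊4.568⌋ = 4 → row 4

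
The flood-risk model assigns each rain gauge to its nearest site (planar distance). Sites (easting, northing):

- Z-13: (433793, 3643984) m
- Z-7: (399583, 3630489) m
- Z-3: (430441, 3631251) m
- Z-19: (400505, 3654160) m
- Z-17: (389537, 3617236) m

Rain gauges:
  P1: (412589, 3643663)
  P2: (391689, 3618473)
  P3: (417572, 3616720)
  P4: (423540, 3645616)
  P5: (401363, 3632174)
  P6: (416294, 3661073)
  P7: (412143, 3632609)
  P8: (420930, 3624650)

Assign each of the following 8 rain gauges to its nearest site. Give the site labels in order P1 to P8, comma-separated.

Z-19, Z-17, Z-3, Z-13, Z-7, Z-19, Z-7, Z-3

P1 → Z-19 (d²=256210065.00)
P2 → Z-17 (d²=6161273.00)
P3 → Z-3 (d²=376761122.00)
P4 → Z-13 (d²=107787433.00)
P5 → Z-7 (d²=6007625.00)
P6 → Z-19 (d²=297082090.00)
P7 → Z-7 (d²=162248000.00)
P8 → Z-3 (d²=134032322.00)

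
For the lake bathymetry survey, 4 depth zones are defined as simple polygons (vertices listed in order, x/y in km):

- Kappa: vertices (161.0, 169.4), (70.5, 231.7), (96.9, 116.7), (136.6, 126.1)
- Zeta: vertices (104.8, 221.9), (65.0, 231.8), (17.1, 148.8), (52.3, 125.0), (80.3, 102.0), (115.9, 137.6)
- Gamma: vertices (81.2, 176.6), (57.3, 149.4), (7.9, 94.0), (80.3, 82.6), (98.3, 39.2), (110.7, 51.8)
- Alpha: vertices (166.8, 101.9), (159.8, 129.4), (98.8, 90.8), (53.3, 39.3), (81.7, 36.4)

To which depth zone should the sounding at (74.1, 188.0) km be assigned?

Cast a ray rightward from (74.1, 188.0). For each polygon, the edges (by vertex number in listed order) whose endpoints lie on opposite sides of y = 188.0, where each meets that height, and whether that is right or left of the point:
Kappa: 1–2 at x≈133.98 (right), 2–3 at x≈80.53 (right) → 2 crossings.
Zeta: 2–3 at x≈39.72 (left), 6–1 at x≈109.26 (right) → 1 crossing.
Gamma: no edge straddles that height → 0 crossings.
Alpha: no edge straddles that height → 0 crossings.
Only Zeta has an odd count, so the point is inside Zeta.

Zeta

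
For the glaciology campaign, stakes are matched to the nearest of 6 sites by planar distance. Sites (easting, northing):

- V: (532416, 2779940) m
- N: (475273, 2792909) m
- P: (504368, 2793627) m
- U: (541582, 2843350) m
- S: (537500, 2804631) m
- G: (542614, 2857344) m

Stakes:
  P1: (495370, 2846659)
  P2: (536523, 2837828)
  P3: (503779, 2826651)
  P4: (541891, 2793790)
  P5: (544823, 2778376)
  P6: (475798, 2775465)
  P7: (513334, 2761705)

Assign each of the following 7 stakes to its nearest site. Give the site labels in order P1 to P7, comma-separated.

U, U, P, S, V, N, V

P1 → U (d²=2146498425.00)
P2 → U (d²=56085965.00)
P3 → P (d²=1090931497.00)
P4 → S (d²=136808162.00)
P5 → V (d²=156379745.00)
P6 → N (d²=304568761.00)
P7 → V (d²=696637949.00)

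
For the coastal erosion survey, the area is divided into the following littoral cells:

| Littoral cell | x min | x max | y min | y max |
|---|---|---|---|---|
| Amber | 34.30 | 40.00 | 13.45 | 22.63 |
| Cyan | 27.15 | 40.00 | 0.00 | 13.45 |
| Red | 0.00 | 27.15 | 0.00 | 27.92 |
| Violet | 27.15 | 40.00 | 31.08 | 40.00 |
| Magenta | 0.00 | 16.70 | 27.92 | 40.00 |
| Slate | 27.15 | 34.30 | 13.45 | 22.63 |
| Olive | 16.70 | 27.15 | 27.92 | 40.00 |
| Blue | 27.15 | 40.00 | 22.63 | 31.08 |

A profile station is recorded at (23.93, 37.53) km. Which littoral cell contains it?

Olive

The point has x = 23.93 and y = 37.53.
Only Olive satisfies 16.70 ≤ x ≤ 27.15 and 27.92 ≤ y ≤ 40.00.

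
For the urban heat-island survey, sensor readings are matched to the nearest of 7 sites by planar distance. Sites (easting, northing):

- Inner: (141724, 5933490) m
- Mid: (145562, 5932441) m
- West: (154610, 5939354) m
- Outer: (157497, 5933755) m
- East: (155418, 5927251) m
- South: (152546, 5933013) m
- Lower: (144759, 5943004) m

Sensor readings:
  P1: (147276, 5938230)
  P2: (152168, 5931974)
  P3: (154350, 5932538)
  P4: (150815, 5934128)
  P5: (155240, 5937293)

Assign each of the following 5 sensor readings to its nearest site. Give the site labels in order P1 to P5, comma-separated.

Lower, South, South, South, West

P1 → Lower (d²=29126365.00)
P2 → South (d²=1222405.00)
P3 → South (d²=3480041.00)
P4 → South (d²=4239586.00)
P5 → West (d²=4644621.00)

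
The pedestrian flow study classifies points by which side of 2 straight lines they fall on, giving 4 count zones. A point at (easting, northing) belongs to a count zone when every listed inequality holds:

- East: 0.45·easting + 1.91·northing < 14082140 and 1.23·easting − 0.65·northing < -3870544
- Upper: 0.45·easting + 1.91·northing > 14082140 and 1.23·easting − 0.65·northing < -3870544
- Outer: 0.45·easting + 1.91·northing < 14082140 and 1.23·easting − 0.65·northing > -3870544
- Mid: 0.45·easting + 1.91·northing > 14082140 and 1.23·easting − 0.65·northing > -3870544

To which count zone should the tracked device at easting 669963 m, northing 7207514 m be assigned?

0.45·669963 + 1.91·7207514 = 14067835.090, which is < 14082140
1.23·669963 − 0.65·7207514 = -3860829.610, which is > -3870544
This sign pattern matches Outer.

Outer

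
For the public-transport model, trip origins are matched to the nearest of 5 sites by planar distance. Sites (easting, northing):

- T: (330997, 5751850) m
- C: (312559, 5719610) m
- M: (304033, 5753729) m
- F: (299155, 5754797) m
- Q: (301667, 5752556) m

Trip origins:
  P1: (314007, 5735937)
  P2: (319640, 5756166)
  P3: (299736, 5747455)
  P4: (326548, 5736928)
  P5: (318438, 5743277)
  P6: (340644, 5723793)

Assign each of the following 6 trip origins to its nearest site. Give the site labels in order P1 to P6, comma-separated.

P1 → C (d²=268667633.00)
P2 → T (d²=147609305.00)
P3 → Q (d²=29748962.00)
P4 → T (d²=242459685.00)
P5 → T (d²=231224810.00)
P6 → C (d²=806264714.00)

C, T, Q, T, T, C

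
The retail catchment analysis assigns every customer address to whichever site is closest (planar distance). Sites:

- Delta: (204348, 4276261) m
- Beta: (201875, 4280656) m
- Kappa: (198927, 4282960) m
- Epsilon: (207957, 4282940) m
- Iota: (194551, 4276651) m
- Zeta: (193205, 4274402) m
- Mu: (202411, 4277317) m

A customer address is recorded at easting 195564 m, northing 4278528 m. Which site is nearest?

Squared distances to each site:
Delta: 82297945.000; Beta: 44357105.000; Kappa: 30952393.000; Epsilon: 173052193.000; Iota: 4549298.000; Zeta: 22588757.000; Mu: 48347930.000.
Minimum at Iota.

Iota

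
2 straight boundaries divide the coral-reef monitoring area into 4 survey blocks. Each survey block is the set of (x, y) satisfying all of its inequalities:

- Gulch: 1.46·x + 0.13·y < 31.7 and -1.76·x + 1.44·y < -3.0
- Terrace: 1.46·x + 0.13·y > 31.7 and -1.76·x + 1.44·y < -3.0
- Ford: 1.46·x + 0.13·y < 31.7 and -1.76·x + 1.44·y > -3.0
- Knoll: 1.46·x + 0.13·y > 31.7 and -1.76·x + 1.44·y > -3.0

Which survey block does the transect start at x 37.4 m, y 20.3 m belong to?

Terrace

1.46·37.4 + 0.13·20.3 = 57.243, which is > 31.7
-1.76·37.4 + 1.44·20.3 = -36.592, which is < -3.0
This sign pattern matches Terrace.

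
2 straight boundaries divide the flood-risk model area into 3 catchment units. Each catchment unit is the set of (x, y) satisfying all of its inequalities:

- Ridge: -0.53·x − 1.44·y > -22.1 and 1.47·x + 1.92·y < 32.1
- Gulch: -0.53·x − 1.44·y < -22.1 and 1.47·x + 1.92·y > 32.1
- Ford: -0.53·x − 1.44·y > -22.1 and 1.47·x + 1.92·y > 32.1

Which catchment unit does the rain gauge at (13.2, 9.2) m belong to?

Ford

-0.53·13.2 − 1.44·9.2 = -20.244, which is > -22.1
1.47·13.2 + 1.92·9.2 = 37.068, which is > 32.1
This sign pattern matches Ford.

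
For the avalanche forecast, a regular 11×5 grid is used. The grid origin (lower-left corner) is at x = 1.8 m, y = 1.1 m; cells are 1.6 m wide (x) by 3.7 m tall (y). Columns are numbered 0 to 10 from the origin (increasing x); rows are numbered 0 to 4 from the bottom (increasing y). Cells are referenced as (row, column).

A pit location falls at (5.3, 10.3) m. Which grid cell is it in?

Column index: ⌊(5.3 − 1.8) / 1.6⌋ = ⌊2.188⌋ = 2
Row offset from origin: ⌊(10.3 − 1.1) / 3.7⌋ = ⌊2.486⌋ = 2 → row 2

(2, 2)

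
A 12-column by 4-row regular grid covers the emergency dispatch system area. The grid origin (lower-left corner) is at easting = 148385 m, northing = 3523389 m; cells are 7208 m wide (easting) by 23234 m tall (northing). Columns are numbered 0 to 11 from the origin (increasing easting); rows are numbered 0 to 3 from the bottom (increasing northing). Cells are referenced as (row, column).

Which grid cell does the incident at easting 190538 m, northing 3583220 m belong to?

(2, 5)

Column index: ⌊(190538 − 148385) / 7208⌋ = ⌊5.848⌋ = 5
Row offset from origin: ⌊(3583220 − 3523389) / 23234⌋ = ⌊2.575⌋ = 2 → row 2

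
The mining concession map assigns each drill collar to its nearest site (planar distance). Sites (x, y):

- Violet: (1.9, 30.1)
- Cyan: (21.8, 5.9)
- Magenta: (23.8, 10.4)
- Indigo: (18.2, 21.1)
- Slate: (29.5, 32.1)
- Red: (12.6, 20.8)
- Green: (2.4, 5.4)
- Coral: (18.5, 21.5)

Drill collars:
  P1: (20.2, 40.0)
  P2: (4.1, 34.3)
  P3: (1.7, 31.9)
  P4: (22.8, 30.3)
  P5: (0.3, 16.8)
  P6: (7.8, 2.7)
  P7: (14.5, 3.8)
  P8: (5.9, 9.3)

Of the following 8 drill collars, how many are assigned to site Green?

3

P1 → Slate
P2 → Violet
P3 → Violet
P4 → Slate
P5 → Green
P6 → Green
P7 → Cyan
P8 → Green
3 of the 8 go to Green.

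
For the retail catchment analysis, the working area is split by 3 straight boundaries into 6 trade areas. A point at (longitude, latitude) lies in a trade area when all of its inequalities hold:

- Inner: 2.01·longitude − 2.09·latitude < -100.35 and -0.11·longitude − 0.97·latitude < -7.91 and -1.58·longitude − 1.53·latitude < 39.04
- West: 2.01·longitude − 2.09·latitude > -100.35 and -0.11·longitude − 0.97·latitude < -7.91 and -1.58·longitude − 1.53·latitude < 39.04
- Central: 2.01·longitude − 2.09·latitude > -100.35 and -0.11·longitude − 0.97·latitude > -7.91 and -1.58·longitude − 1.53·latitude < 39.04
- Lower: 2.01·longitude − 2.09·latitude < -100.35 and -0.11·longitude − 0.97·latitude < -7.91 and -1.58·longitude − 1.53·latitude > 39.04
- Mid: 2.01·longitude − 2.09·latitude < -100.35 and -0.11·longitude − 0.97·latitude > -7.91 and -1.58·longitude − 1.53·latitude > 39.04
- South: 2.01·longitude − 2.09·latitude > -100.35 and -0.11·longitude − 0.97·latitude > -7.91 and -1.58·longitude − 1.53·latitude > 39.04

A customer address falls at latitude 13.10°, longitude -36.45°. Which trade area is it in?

2.01·-36.45 − 2.09·13.10 = -100.643, which is < -100.35
-0.11·-36.45 − 0.97·13.10 = -8.697, which is < -7.91
-1.58·-36.45 − 1.53·13.10 = 37.548, which is < 39.04
This sign pattern matches Inner.

Inner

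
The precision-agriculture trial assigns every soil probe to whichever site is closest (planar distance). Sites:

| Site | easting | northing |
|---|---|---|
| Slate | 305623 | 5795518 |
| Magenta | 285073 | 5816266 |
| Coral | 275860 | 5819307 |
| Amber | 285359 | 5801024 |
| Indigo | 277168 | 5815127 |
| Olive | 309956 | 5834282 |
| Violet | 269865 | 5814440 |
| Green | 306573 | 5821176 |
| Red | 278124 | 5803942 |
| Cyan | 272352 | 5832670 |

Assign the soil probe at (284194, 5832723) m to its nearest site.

Cyan

Squared distances to each site:
Slate: 1843414066.000; Magenta: 271605490.000; Coral: 249444612.000; Amber: 1006183826.000; Indigo: 358983892.000; Olive: 666111125.000; Violet: 539588330.000; Green: 634152850.000; Red: 865190861.000; Cyan: 140235773.000.
Minimum at Cyan.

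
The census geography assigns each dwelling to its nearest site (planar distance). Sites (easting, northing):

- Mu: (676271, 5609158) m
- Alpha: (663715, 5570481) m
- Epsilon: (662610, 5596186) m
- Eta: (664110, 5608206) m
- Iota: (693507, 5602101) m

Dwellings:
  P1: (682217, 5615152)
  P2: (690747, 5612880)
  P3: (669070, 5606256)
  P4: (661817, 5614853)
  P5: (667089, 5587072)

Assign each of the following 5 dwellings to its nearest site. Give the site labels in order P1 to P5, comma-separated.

P1 → Mu (d²=71282952.00)
P2 → Iota (d²=123804441.00)
P3 → Eta (d²=28404100.00)
P4 → Eta (d²=49440458.00)
P5 → Epsilon (d²=103126437.00)

Mu, Iota, Eta, Eta, Epsilon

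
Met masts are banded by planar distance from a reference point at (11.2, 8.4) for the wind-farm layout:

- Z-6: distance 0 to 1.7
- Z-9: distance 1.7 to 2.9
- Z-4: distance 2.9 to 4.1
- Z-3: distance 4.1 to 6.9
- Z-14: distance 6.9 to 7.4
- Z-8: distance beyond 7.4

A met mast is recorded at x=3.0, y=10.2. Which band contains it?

Distance = √((3.0−11.2)² + (10.2−8.4)²) = √(67.240 + 3.240) = 8.395.
7.4 ≤ 8.395 < ∞ → Z-8.

Z-8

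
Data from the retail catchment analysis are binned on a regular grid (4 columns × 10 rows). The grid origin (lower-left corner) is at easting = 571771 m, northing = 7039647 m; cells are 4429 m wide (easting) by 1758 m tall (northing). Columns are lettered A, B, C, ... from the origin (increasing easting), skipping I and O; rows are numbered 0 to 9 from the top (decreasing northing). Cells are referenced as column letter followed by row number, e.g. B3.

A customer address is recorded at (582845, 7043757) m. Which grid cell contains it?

C7

Column index: ⌊(582845 − 571771) / 4429⌋ = ⌊2.500⌋ = 2 → column C
Row offset from origin: ⌊(7043757 − 7039647) / 1758⌋ = ⌊2.338⌋ = 2 → row 7 (counted from top)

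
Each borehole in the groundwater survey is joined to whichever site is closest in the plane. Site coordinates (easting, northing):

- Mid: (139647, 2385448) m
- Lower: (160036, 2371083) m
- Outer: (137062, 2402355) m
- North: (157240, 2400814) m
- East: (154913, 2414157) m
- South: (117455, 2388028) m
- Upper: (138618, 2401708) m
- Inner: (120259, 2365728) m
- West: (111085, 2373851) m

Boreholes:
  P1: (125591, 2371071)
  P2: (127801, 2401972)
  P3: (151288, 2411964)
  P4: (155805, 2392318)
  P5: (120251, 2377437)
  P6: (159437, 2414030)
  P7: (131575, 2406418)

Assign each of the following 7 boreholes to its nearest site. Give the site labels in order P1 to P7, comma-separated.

P1 → Inner (d²=56977873.00)
P2 → Outer (d²=85912810.00)
P3 → East (d²=17949874.00)
P4 → North (d²=74241241.00)
P5 → West (d²=96874952.00)
P6 → East (d²=20482705.00)
P7 → Outer (d²=46615138.00)

Inner, Outer, East, North, West, East, Outer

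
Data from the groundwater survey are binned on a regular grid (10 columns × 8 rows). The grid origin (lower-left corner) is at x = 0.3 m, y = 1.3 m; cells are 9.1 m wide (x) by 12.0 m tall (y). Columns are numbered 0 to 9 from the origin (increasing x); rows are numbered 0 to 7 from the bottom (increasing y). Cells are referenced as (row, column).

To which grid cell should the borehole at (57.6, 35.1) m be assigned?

(2, 6)

Column index: ⌊(57.6 − 0.3) / 9.1⌋ = ⌊6.297⌋ = 6
Row offset from origin: ⌊(35.1 − 1.3) / 12.0⌋ = ⌊2.817⌋ = 2 → row 2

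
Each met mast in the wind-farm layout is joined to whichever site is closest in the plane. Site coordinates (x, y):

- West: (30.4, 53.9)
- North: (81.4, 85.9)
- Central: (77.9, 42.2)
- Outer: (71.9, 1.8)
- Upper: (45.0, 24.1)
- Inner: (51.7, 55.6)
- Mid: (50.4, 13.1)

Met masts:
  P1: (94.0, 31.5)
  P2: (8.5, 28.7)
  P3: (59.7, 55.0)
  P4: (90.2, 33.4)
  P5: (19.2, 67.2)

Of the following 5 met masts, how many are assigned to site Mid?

P1 → Central
P2 → West
P3 → Inner
P4 → Central
P5 → West
0 of the 5 go to Mid.

0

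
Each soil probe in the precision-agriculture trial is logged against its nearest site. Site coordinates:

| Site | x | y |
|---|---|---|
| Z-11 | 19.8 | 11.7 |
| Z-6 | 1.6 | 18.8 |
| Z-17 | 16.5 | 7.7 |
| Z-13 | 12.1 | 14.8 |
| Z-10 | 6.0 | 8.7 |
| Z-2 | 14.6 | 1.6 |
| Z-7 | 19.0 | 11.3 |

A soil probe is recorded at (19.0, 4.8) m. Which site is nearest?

Squared distances to each site:
Z-11: 48.250; Z-6: 498.760; Z-17: 14.660; Z-13: 147.610; Z-10: 184.210; Z-2: 29.600; Z-7: 42.250.
Minimum at Z-17.

Z-17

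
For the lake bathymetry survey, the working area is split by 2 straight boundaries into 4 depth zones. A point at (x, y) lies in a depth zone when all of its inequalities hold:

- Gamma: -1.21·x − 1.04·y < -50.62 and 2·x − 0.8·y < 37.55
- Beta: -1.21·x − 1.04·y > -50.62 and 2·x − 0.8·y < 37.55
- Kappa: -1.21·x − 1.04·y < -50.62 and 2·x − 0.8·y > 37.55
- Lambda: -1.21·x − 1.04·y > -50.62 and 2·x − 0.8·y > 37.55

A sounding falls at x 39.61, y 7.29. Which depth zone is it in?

-1.21·39.61 − 1.04·7.29 = -55.510, which is < -50.62
2·39.61 − 0.8·7.29 = 73.388, which is > 37.55
This sign pattern matches Kappa.

Kappa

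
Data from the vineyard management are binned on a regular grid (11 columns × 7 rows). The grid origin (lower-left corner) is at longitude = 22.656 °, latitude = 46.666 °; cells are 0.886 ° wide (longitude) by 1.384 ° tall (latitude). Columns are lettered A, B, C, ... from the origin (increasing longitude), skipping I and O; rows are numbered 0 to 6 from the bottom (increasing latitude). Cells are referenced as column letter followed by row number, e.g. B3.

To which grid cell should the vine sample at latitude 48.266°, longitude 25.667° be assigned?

Column index: ⌊(25.667 − 22.656) / 0.886⌋ = ⌊3.398⌋ = 3 → column D
Row offset from origin: ⌊(48.266 − 46.666) / 1.384⌋ = ⌊1.156⌋ = 1 → row 1

D1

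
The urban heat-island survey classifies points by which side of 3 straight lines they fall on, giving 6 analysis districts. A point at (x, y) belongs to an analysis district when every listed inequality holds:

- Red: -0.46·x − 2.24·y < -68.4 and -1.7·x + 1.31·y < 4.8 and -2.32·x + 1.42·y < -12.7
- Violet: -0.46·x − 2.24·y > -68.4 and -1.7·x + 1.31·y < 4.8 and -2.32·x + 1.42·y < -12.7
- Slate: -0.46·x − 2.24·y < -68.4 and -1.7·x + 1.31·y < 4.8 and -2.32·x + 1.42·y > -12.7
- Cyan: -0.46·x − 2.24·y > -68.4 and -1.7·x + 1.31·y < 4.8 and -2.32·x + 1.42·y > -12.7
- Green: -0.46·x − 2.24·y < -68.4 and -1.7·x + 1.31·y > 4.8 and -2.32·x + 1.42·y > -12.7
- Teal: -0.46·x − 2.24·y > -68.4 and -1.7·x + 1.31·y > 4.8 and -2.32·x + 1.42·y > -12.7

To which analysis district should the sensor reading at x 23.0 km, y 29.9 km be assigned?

-0.46·23.0 − 2.24·29.9 = -77.556, which is < -68.4
-1.7·23.0 + 1.31·29.9 = 0.069, which is < 4.8
-2.32·23.0 + 1.42·29.9 = -10.902, which is > -12.7
This sign pattern matches Slate.

Slate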